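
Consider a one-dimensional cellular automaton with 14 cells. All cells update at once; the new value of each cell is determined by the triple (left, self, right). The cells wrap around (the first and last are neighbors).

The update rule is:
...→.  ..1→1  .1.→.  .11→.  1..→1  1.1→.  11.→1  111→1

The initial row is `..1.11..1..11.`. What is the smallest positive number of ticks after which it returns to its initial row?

.1...111.11.11
..1.1.11..1..1
11.....111.11.
.11...1.11..1.
1.11.1...111.1
1..1..1.1.11..
.11.11.....111
..1..11...1.11
11.11.11.1...1
11..1..1..1.1.
.111.11.11....
1.11..1..11...
...111.11.11.1
1.1.11..1..1..
.....111.11.11
1...1.11..1..1
11.1...111.11.
.1..1.1.11..1.
1.11.....111.1
1..11...1.11..
.11.11.1...111
..1..1..1.1.11
11.11.11.....1
11..1..11...1.
.111.11.11.1..
1.11..1..1..1.
...111.11.11..
..1.11..1..11.

28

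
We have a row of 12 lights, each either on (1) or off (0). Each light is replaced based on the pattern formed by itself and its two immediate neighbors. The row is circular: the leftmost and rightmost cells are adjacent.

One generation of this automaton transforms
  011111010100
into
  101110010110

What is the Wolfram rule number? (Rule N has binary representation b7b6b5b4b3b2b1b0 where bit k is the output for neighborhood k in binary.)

150

position 2: 111 → 1  (bit 7 = 1)
position 5: 110 → 0  (bit 6 = 0)
position 6: 101 → 0  (bit 5 = 0)
position 10: 100 → 1  (bit 4 = 1)
position 1: 011 → 0  (bit 3 = 0)
position 7: 010 → 1  (bit 2 = 1)
position 0: 001 → 1  (bit 1 = 1)
position 11: 000 → 0  (bit 0 = 0)
bits b7..b0 = 10010110 = 150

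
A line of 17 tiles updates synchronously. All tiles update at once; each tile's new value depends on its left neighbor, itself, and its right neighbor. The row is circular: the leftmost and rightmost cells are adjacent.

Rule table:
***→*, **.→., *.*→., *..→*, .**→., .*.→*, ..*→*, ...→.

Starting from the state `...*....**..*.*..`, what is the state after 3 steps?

..***..*..***.**.
.*.*.*****.*....*
.*.*..***..**..**

.*.*..***..**..**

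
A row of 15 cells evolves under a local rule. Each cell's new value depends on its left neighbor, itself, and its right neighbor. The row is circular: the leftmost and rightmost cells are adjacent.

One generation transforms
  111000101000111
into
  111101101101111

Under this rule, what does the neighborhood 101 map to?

At position 7 the neighborhood is 101; the next row has 0 there.

0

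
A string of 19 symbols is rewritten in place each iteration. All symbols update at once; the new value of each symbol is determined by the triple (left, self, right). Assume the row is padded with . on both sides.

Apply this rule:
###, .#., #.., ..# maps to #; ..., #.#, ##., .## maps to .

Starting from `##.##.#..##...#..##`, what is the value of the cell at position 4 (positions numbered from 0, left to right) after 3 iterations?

......###..#.####..
.....#.#.###..##.#.
....##.#..#.##...##
position 4 holds #

#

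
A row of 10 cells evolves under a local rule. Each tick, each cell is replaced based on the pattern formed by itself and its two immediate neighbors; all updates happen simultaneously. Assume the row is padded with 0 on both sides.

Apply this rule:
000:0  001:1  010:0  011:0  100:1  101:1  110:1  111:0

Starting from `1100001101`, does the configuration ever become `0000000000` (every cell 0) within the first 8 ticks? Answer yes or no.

no

0110010110
1011101011
0100110101
1011011010
0101101101
1010110110
0101011011
1010101101
tick 8 is 1010101101, still not uniform 0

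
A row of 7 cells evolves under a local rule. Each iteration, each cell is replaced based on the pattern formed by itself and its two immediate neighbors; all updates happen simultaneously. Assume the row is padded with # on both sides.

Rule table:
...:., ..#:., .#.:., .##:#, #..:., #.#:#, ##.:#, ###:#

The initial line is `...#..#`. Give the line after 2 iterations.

iteration 1: ......#
iteration 2: ......#

......#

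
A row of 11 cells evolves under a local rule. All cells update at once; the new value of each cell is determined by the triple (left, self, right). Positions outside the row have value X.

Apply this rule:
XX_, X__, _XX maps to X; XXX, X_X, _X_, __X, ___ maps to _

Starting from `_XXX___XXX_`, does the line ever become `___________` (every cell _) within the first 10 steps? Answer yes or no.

step 1: _X_XX__X_X_
step 2: ___XXX_____
step 3: X__X_XX____
step 4: XX___XXX___
step 5: _XX__X_XX__
step 6: _XXX___XXX_  (repeats step 0; period 6)
step 10: XX___XXX___
step 10 is XX___XXX___, still not uniform _

no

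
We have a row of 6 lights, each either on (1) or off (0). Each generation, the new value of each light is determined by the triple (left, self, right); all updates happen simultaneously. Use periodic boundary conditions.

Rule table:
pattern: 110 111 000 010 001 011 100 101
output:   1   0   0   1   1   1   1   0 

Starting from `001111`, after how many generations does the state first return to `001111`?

generation 1: 111001
generation 2: 001111

2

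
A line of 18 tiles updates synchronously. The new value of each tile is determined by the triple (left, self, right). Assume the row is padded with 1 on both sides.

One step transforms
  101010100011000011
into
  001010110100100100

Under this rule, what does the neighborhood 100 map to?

1

At position 7 the neighborhood is 100; the next row has 1 there.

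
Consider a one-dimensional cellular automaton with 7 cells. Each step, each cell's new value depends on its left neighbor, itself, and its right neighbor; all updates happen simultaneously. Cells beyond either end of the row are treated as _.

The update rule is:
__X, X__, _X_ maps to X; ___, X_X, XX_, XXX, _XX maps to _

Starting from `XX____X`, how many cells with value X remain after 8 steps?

__X__XX
_XXXX__
X____X_
XX__XXX
__XX___
_X__X__
XXXXXX_
______X
count of X: 1

1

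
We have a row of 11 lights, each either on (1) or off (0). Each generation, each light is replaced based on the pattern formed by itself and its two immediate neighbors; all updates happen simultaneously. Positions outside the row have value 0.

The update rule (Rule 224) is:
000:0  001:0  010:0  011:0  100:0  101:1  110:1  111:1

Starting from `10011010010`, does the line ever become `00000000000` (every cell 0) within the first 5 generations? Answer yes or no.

00001100000
00000100000
00000000000
all cells are 0 at generation 3

yes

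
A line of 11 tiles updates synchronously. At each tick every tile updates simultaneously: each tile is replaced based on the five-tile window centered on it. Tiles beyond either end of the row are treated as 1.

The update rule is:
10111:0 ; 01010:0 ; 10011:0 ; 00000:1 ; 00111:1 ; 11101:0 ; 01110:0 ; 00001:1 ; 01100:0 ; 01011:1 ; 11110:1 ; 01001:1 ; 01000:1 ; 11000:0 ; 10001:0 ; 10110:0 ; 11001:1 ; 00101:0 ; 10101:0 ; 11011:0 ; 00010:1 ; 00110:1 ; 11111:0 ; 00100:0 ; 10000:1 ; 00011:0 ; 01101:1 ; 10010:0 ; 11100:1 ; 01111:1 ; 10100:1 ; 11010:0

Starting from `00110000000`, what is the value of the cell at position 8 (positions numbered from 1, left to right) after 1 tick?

10100111110
position 8 holds 1

1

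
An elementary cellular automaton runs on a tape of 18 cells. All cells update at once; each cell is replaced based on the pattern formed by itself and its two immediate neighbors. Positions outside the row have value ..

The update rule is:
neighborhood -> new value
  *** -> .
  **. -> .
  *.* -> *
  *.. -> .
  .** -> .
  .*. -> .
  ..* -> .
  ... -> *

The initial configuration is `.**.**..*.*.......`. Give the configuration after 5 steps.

...*.....*********

...*.....*..******
**...***..........
...*.....*********
**...***..........  (repeats step 2; period 2)
step 5: ...*.....*********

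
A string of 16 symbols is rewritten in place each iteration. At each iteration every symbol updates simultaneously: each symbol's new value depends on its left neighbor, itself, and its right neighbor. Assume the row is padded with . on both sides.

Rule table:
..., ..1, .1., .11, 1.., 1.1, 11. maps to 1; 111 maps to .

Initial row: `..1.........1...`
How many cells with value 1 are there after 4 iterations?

iteration 1: 1111111111111111
iteration 2: 1..............1
iteration 3: 1111111111111111  (repeats iteration 1; period 2)
iteration 4: 1..............1
count of 1: 2

2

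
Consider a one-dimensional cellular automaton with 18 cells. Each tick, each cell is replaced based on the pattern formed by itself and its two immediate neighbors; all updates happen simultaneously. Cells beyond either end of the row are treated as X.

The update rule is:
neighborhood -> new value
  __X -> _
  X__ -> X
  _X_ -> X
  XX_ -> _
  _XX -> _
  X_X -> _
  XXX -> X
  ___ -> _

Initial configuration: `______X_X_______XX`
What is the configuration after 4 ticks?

___X____X___X_____

tick 1: X_____X_XX_______X
tick 2: _X____X___X_______
tick 3: _XX___XX__XX______
tick 4: ___X____X___X_____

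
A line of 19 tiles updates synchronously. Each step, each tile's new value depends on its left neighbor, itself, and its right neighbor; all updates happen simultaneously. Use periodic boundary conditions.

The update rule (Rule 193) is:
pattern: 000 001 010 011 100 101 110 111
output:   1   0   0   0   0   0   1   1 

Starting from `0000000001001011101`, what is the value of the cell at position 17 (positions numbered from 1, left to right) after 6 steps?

0

step 1: 0111111100000001100
step 2: 0011111101111100101
step 3: 0001111100111100000
step 4: 1100111100011101111
step 5: 1100011101001100111
step 6: 1101001100000100011
position 17 holds 0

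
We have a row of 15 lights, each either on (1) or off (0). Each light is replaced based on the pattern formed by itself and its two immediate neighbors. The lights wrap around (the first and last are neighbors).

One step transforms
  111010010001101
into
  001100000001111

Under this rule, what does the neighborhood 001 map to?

At position 6 the neighborhood is 001; the next row has 0 there.

0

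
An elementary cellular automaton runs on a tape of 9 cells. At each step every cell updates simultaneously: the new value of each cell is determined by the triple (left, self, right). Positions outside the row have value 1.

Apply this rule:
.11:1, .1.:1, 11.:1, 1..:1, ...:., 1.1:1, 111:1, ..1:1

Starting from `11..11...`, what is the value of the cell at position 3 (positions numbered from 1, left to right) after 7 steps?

1

step 1: 1111111.1
step 2: 111111111
step 3: 111111111  (fixed point — unchanged through step 7)
position 3 holds 1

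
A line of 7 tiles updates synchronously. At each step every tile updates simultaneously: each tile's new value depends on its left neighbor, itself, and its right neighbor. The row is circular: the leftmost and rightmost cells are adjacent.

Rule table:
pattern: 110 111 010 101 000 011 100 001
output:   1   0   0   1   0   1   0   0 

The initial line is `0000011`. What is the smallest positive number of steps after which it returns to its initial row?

1

step 1: 0000011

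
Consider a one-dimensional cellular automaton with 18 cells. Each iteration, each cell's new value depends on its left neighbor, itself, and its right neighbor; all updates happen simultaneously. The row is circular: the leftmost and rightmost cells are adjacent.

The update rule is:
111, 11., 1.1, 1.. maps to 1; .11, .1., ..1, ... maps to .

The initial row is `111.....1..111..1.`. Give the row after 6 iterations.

.111.....1..111..1
1.111.....1..111..
.1.111.....1..111.
..1.111.....1..111
1..1.111.....1..11
11..1.111.....1..1

11..1.111.....1..1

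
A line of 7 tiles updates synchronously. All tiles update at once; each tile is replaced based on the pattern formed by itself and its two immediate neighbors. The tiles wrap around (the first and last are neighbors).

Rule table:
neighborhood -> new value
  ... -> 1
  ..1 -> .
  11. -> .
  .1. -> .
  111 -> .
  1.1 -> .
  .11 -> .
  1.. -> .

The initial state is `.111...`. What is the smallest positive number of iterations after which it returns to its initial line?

2

iteration 1: .....11
iteration 2: .111...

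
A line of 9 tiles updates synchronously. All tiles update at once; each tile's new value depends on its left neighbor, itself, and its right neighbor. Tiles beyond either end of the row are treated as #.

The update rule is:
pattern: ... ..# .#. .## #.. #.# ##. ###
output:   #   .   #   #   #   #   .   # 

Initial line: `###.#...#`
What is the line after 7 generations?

##.####.#
#.####.##
.####.###
####.####
###.#####
##.######
#.#######

#.#######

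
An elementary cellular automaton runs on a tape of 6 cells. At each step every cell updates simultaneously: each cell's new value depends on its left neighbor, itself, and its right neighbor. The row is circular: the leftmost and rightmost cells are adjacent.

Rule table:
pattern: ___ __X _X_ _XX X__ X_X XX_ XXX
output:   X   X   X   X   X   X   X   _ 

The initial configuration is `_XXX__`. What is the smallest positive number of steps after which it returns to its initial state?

2

XX_XXX
_XXX__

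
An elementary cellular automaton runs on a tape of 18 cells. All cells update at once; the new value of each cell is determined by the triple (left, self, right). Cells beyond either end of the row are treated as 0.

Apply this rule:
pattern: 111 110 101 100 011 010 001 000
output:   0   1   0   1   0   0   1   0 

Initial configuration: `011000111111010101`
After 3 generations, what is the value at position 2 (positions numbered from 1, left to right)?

101101000001000000
000100100010100000
001011010100010000
position 2 holds 0

0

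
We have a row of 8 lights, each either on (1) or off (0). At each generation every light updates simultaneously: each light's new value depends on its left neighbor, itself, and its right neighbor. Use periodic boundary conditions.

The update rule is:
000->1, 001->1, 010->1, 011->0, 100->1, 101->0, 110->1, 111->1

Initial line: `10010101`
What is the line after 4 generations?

11011101

generation 1: 11110100
generation 2: 01110111
generation 3: 00110011
generation 4: 11011101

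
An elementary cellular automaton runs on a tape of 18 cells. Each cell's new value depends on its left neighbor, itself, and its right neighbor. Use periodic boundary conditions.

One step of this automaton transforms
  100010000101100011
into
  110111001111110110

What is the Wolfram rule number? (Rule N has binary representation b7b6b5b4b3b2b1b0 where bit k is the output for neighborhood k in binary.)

126

position 17: 111 → 0  (bit 7 = 0)
position 0: 110 → 1  (bit 6 = 1)
position 10: 101 → 1  (bit 5 = 1)
position 1: 100 → 1  (bit 4 = 1)
position 11: 011 → 1  (bit 3 = 1)
position 4: 010 → 1  (bit 2 = 1)
position 3: 001 → 1  (bit 1 = 1)
position 2: 000 → 0  (bit 0 = 0)
bits b7..b0 = 01111110 = 126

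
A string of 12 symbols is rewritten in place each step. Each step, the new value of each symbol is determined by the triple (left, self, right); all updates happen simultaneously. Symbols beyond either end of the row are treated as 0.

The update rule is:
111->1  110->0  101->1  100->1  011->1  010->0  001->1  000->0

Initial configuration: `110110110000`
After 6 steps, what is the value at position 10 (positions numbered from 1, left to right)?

101101101000
011011010100
110110101010
101101010101
011010101010
110101010101
position 10 holds 1

1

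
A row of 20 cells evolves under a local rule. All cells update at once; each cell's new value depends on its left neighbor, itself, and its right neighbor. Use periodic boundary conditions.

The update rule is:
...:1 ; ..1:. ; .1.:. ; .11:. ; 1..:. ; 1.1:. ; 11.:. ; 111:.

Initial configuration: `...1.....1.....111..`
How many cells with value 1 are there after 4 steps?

5

11...111...111.....1
...1.....1.....111..  (repeats step 0; period 2)
step 4: ...1.....1.....111..
count of 1: 5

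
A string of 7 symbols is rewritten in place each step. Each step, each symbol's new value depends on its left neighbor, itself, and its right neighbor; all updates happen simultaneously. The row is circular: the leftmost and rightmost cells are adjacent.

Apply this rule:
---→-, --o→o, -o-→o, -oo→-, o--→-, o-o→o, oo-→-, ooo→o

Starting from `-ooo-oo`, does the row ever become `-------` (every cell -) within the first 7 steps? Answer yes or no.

step 1: o-o-o--
step 2: ooooo-o
step 3: oooo-o-
step 4: -oo-ooo
step 5: o--o-o-
step 6: o-ooooo
step 7: -o-oooo
step 7 is -o-oooo, still not uniform -

no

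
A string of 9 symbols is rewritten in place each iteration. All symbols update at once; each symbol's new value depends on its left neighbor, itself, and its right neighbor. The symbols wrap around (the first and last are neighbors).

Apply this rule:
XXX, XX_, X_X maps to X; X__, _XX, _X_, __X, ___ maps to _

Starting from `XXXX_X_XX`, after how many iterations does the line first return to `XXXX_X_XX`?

9

XXXXX_X_X
XXXXXX_X_
_XXXXXX_X
X_XXXXXX_
_X_XXXXXX
X_X_XXXXX
XX_X_XXXX
XXX_X_XXX
XXXX_X_XX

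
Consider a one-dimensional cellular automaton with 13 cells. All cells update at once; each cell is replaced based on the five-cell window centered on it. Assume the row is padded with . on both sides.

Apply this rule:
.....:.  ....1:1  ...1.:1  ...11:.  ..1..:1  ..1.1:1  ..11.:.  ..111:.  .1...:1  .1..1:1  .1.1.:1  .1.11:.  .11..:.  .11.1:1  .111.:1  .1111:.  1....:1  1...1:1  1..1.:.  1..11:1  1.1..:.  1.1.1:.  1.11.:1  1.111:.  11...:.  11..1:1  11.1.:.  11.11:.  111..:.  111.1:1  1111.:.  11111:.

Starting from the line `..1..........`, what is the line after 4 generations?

generation 1: 11111........
generation 2: ......1......
generation 3: ....11111....
generation 4: ..1.......1..

..1.......1..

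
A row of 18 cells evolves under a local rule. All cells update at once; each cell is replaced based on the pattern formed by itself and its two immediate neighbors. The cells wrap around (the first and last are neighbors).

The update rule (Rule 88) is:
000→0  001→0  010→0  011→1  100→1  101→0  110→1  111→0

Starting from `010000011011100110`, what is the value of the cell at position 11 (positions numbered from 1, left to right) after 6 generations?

001000011010110111
100100011000110101
110010011100110001
011001010110111001
011100000110101100
010110000110001110
position 11 holds 1

1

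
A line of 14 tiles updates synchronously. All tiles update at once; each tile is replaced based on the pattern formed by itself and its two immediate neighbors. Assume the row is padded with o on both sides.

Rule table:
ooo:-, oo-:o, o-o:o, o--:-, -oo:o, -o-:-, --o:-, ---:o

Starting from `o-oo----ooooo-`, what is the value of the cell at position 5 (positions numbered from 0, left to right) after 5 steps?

oooo-oo-o---oo
---ooooo--o-o-
-o-o---o---o-o
o-o--o---o--oo
oo-----o----o-
position 5 holds -

-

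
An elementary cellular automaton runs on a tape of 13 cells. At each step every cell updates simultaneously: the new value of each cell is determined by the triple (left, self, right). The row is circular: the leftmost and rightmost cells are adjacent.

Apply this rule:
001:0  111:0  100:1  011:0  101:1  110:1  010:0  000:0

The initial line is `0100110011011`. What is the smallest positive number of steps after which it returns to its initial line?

1010011001101
1101001100110
0110100110011
1011010011001
1101101001100
0110110100110
0011011010011
1001101101001
1100110110100
0110011011010
0011001101101
1001100110110
0100110011011

13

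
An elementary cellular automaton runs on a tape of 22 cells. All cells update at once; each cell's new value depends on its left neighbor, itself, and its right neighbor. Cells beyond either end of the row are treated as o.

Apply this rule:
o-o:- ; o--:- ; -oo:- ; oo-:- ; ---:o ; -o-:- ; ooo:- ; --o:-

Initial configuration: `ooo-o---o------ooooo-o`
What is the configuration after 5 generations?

------o---oooo--------
-oooo---o------oooooo-
------o---oooo--------  (repeats generation 1; period 2)
generation 5: ------o---oooo--------

------o---oooo--------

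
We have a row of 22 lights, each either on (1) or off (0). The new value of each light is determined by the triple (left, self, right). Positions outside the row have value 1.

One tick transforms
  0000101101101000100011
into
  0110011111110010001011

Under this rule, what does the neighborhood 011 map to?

At position 6 the neighborhood is 011; the next row has 1 there.

1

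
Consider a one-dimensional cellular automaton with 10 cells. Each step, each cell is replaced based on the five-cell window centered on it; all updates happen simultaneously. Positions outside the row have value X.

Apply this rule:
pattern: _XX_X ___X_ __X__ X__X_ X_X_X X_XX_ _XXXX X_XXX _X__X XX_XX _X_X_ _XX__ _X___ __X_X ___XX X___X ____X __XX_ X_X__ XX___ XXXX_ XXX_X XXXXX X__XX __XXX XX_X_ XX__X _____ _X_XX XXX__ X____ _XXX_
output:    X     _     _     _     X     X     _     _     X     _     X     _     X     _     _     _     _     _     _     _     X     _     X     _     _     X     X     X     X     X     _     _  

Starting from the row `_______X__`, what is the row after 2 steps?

X___X____X

step 1: __XXX___X_
step 2: X___X____X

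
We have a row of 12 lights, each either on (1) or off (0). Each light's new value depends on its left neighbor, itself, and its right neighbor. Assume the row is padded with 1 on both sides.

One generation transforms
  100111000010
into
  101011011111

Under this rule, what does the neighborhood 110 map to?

1

At position 0 the neighborhood is 110; the next row has 1 there.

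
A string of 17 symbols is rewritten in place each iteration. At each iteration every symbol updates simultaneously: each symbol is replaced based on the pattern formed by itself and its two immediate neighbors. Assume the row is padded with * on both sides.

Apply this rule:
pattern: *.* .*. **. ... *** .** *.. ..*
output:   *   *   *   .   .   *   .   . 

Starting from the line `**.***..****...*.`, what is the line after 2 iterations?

iteration 1: .***.*..*..*...**
iteration 2: **.***..*..*...*.

**.***..*..*...*.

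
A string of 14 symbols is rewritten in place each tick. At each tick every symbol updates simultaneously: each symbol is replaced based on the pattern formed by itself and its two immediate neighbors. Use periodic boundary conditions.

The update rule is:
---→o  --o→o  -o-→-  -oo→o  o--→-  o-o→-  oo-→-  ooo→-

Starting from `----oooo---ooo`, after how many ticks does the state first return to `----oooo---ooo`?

tick 1: -oooo----ooo--
tick 2: oo----oooo---o
tick 3: ---oooo----ooo
tick 4: -ooo----oooo--
tick 5: oo---oooo----o
tick 6: ---ooo----oooo
tick 7: -ooo---oooo---
tick 8: oo---ooo----oo
tick 9: ---ooo---oooo-
tick 10: oooo---ooo----
tick 11: o----ooo---ooo
tick 12: --oooo---ooo--
tick 13: ooo----ooo---o
tick 14: ----oooo---ooo

14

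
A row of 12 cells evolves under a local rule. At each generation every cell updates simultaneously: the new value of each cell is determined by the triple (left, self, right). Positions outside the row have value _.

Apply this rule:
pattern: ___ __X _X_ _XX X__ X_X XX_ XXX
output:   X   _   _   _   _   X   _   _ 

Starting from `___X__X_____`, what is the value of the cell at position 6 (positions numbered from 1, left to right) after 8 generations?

XX______XXXX
___XXXX_____
XX______XXXX  (repeats generation 1; period 2)
generation 8: ___XXXX_____
position 6 holds X

X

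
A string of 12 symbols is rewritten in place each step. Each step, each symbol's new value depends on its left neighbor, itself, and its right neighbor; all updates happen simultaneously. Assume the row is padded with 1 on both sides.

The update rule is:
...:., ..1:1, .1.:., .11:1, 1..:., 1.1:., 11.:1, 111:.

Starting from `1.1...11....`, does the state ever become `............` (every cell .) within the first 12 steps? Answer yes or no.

no

1....111...1
1...11.1..11
1..111...11.
1.11.1..111.
1.11...11.1.
1.11..111...
1.11.11.1..1
1.11.11...11
1.11.11..11.
1.11.11.111.
1.11.11.1.1.
1.11.11.....
step 12 is 1.11.11....., still not uniform .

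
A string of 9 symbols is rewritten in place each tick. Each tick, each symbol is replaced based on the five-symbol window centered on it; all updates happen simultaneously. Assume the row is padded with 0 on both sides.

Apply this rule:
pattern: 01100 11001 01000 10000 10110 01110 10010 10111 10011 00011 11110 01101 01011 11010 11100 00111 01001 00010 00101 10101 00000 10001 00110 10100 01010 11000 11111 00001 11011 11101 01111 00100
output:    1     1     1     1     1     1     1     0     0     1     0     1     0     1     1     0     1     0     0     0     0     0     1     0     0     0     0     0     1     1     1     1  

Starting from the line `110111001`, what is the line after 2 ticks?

tick 1: 111011111
tick 2: 011101001

011101001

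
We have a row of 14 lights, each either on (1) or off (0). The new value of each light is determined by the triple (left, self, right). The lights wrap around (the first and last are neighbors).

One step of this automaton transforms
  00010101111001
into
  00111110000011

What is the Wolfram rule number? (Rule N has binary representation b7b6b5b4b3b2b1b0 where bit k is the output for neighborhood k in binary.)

38

position 8: 111 → 0  (bit 7 = 0)
position 10: 110 → 0  (bit 6 = 0)
position 4: 101 → 1  (bit 5 = 1)
position 0: 100 → 0  (bit 4 = 0)
position 7: 011 → 0  (bit 3 = 0)
position 3: 010 → 1  (bit 2 = 1)
position 2: 001 → 1  (bit 1 = 1)
position 1: 000 → 0  (bit 0 = 0)
bits b7..b0 = 00100110 = 38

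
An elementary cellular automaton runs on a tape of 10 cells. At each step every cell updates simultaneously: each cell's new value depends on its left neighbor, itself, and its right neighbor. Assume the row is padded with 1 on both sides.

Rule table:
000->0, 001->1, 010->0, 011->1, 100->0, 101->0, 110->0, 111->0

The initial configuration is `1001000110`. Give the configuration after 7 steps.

0010001100
0100011001
0000110011
0001100110
0011001100
0110011001
0100110011

0100110011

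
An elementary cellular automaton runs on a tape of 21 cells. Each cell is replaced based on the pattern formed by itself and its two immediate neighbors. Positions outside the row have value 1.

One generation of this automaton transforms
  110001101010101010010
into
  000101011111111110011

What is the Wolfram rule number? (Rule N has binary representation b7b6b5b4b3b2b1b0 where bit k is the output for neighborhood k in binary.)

45

position 0: 111 → 0  (bit 7 = 0)
position 1: 110 → 0  (bit 6 = 0)
position 7: 101 → 1  (bit 5 = 1)
position 2: 100 → 0  (bit 4 = 0)
position 5: 011 → 1  (bit 3 = 1)
position 8: 010 → 1  (bit 2 = 1)
position 4: 001 → 0  (bit 1 = 0)
position 3: 000 → 1  (bit 0 = 1)
bits b7..b0 = 00101101 = 45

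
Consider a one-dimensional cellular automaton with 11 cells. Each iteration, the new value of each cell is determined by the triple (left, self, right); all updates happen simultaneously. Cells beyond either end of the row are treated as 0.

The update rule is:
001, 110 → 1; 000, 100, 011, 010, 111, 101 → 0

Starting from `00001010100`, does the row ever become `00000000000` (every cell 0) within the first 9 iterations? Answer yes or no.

00010000000
00100000000
01000000000
10000000000
00000000000
all cells are 0 at iteration 5

yes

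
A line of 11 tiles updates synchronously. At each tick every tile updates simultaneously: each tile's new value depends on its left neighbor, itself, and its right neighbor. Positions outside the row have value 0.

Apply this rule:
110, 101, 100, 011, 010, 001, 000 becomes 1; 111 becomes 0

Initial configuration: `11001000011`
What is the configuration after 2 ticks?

10000000001

11111111111
10000000001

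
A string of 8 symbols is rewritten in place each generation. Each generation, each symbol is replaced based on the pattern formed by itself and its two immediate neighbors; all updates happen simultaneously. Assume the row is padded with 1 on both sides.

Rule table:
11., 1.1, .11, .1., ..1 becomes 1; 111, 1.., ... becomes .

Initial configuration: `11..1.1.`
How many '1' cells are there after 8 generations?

4

generation 1: .1.11111
generation 2: 1111....
generation 3: ...1...1
generation 4: ..11..11
generation 5: .111.11.
generation 6: 11.11111
generation 7: .111....
generation 8: 11.1...1
count of 1: 4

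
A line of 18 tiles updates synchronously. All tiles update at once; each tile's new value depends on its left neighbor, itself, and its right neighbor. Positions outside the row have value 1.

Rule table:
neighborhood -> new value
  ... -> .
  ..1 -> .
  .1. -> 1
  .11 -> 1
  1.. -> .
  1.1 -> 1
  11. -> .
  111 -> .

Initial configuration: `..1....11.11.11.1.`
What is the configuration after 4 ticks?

..1....1.11.11.111
..1....111.11.11..
..1....1..11.11...
..1....1..1.11....

..1....1..1.11....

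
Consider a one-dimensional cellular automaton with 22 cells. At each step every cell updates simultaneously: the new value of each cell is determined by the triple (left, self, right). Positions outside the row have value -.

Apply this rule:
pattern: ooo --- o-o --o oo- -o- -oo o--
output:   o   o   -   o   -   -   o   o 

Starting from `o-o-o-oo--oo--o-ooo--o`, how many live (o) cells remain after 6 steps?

step 1: ------o-ooo-oo--oo-oo-
step 2: oooooo--oo--o-ooo--o-o
step 3: ooooo-ooo-oo--oo-oo---
step 4: oooo--oo--o-ooo--o-ooo
step 5: ooo-ooo-oo--oo-oo--oo-
step 6: oo--oo--o-ooo--o-ooo-o
count of o: 13

13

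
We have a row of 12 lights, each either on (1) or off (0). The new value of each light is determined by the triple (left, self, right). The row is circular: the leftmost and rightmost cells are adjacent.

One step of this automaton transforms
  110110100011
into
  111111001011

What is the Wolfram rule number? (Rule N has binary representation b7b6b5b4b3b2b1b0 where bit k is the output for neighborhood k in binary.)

position 0: 111 → 1  (bit 7 = 1)
position 1: 110 → 1  (bit 6 = 1)
position 2: 101 → 1  (bit 5 = 1)
position 7: 100 → 0  (bit 4 = 0)
position 3: 011 → 1  (bit 3 = 1)
position 6: 010 → 0  (bit 2 = 0)
position 9: 001 → 0  (bit 1 = 0)
position 8: 000 → 1  (bit 0 = 1)
bits b7..b0 = 11101001 = 233

233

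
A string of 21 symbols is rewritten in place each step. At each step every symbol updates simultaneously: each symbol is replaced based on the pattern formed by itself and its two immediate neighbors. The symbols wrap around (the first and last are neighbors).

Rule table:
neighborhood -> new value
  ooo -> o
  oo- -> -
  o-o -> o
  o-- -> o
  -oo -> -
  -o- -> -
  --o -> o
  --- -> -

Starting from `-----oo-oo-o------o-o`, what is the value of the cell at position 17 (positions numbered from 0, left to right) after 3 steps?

o

o---o--o--o-o----o-o-
-o-o-oo-oo-o-o--o-o-o
o-o-o--o--o-o-oo-o-o-
position 17 holds o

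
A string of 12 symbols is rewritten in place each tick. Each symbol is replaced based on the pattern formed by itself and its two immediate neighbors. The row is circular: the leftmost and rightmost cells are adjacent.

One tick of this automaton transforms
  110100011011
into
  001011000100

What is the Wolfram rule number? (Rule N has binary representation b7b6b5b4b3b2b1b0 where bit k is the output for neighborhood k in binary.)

49

position 0: 111 → 0  (bit 7 = 0)
position 1: 110 → 0  (bit 6 = 0)
position 2: 101 → 1  (bit 5 = 1)
position 4: 100 → 1  (bit 4 = 1)
position 7: 011 → 0  (bit 3 = 0)
position 3: 010 → 0  (bit 2 = 0)
position 6: 001 → 0  (bit 1 = 0)
position 5: 000 → 1  (bit 0 = 1)
bits b7..b0 = 00110001 = 49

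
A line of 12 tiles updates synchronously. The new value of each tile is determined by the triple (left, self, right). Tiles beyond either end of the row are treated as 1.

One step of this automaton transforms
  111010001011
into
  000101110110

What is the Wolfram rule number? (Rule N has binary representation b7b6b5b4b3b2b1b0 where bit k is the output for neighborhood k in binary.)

59

position 0: 111 → 0  (bit 7 = 0)
position 2: 110 → 0  (bit 6 = 0)
position 3: 101 → 1  (bit 5 = 1)
position 5: 100 → 1  (bit 4 = 1)
position 10: 011 → 1  (bit 3 = 1)
position 4: 010 → 0  (bit 2 = 0)
position 7: 001 → 1  (bit 1 = 1)
position 6: 000 → 1  (bit 0 = 1)
bits b7..b0 = 00111011 = 59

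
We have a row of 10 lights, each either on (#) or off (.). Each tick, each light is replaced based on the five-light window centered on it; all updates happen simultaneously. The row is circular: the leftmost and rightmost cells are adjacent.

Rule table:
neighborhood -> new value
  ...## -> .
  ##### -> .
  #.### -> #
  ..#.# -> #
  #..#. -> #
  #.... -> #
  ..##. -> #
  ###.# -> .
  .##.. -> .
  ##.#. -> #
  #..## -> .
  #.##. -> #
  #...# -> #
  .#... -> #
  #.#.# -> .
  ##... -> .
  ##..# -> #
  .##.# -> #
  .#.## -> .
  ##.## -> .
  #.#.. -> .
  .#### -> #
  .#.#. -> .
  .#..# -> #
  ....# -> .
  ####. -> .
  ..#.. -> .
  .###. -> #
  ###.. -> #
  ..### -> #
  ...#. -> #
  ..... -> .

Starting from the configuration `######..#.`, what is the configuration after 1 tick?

##...####.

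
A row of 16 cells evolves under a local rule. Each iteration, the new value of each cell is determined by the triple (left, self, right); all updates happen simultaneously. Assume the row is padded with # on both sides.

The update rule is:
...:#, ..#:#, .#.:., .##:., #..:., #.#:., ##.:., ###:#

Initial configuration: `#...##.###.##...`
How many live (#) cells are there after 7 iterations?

iteration 1: ..##....#.....##
iteration 2: .#...###..####.#
iteration 3: ...##.#..#.##...
iteration 4: .##.....#.....##
iteration 5: ....####..####.#
iteration 6: .###.##..#.##...
iteration 7: ..#.....#.....##
count of #: 4

4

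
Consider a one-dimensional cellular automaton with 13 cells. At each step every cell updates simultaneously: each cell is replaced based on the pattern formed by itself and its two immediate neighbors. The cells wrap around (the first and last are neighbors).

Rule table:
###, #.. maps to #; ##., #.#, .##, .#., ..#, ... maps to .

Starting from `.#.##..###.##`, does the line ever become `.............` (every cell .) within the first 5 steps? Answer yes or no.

no

.....#..#....
......#..#...
.......#..#..
........#..#.
.........#..#
step 5 is .........#..#, still not uniform .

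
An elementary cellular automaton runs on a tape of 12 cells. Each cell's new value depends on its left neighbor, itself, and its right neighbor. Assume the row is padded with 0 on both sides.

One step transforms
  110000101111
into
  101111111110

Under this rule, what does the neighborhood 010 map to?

1

At position 6 the neighborhood is 010; the next row has 1 there.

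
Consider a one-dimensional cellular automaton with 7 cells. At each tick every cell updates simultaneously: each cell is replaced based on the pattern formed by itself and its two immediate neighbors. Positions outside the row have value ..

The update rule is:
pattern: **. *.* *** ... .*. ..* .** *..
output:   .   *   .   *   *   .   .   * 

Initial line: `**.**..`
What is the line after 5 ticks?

*.*****

tick 1: ..*..**
tick 2: *.**...
tick 3: **..***
tick 4: ..*....
tick 5: *.*****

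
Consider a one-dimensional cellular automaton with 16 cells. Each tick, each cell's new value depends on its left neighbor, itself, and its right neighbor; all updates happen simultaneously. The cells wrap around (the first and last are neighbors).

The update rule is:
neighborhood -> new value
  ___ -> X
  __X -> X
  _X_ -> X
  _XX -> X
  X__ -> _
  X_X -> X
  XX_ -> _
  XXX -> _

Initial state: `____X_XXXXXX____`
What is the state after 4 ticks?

tick 1: XXXXXXX______XXX
tick 2: ________XXXXXX__
tick 3: XXXXXXXXX______X
tick 4: __________XXXXXX

__________XXXXXX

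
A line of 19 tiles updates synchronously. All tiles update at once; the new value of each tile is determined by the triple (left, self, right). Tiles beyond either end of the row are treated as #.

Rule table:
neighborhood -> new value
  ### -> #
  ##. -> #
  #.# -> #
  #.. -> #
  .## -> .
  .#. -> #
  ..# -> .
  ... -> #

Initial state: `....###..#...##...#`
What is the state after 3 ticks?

#####..###.###..###

###..###.###..###..
####..###.###..###.
#####..###.###..###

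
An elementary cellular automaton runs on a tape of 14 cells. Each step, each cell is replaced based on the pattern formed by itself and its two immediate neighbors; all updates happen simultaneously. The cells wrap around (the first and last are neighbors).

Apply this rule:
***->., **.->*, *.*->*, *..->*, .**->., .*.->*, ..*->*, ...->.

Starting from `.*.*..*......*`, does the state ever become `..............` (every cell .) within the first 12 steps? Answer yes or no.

no

********....**
.......**..*..
......*.*****.
.....***....**
*...*..**..*.*
**.****.*****.
.**...**....**
*.**.*.**..*.*
**.****.*****.  (repeats step 6; period 3)
step 12: **.****.*****.
step 12 is **.****.*****., still not uniform .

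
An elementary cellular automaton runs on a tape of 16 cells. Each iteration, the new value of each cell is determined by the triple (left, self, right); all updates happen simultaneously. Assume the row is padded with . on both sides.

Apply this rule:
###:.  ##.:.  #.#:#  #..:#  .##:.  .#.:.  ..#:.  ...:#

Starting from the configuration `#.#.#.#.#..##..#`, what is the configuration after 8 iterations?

.#.#.#.#.#...#..
..#.#.#.#.##..##
#..#.#.#.#..#...
.#..#.#.#.#..###
..#..#.#.#.#....
#..#..#.#.#.####
.#..#..#.#.#....
..#..#..#.#.####

..#..#..#.#.####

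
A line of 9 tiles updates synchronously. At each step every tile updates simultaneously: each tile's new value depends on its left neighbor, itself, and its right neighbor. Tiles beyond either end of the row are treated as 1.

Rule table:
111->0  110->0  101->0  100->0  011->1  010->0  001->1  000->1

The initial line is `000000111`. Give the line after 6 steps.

011111100
010000001
000111111
011100000
010001111
000111000

000111000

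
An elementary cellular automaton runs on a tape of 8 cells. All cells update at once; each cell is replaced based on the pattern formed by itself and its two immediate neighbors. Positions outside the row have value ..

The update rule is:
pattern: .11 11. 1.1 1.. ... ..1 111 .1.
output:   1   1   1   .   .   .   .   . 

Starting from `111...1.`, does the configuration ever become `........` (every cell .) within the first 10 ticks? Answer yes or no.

yes

tick 1: 1.1.....
tick 2: .1......
tick 3: ........
all cells are . at tick 3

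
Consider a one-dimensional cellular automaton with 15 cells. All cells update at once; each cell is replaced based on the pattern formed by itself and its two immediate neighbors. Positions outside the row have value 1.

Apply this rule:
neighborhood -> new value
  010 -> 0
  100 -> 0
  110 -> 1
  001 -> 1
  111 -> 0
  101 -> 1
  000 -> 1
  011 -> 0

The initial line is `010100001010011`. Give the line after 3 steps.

010100101010010

step 1: 101001110100100
step 2: 110010011001001
step 3: 010100101010010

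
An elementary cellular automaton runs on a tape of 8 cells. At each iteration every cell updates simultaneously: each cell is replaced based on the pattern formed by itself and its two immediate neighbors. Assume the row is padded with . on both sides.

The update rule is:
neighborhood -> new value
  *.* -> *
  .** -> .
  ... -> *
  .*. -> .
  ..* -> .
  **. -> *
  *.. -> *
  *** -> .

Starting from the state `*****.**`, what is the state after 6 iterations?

iteration 1: ....**.*
iteration 2: ***..**.
iteration 3: ..**..**
iteration 4: *..**..*
iteration 5: .*..**..
iteration 6: ..*..***

..*..***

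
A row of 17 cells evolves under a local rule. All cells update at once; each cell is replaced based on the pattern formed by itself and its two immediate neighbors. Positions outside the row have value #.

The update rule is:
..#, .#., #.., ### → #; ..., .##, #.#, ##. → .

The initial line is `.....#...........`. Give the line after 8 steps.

.#...#.#.#...#...

#...###.........#
.#.#.#.#.......#.
.#.#.#.##.....##.
.#.#.#...#...#...
.#.#.##.###.###.#
.#.#.....#...#...
.#.##...###.###.#
.#...#.#.#...#...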